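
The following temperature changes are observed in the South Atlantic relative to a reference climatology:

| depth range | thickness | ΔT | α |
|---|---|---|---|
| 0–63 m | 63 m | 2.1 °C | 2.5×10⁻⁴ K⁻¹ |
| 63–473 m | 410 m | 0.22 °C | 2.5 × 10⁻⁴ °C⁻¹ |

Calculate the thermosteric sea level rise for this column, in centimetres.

0–63 m: 63 × 2.1 × 2.5×10⁻⁴ = 0.033075 m
410 × 0.22 × 2.5×10⁻⁴ = 0.02255 m
Δh = 0.033075 + 0.02255 = 0.055625 m

Δh ≈ 5.56 cm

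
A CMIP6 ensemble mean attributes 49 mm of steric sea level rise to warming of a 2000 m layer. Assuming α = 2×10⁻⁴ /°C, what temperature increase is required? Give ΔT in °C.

ΔT ≈ 0.123 °C

ΔT = Δh/(αH) = 0.049 / (2×10⁻⁴ × 2000) = 0.1225 °C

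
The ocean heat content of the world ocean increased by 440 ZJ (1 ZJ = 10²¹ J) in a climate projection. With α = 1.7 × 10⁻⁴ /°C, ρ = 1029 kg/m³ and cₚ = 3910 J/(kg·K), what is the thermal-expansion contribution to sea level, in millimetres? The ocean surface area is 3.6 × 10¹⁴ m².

Per unit area: Q = 440×10²¹ / (3.6×10¹⁴) ≈ 1.222×10⁹ J/m²
Δh = αQ/(ρcₚ) = 1.7×10⁻⁴ × 1.222×10⁹ / (1029 × 3910) ≈ 0.051633 m

about 51.6 mm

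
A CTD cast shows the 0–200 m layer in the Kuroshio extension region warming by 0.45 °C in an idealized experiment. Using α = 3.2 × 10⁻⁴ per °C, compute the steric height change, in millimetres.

Δh = αΔT·H = 3.2×10⁻⁴ × 0.45 × 200 = 0.02880 m

28.8 mm of thermosteric rise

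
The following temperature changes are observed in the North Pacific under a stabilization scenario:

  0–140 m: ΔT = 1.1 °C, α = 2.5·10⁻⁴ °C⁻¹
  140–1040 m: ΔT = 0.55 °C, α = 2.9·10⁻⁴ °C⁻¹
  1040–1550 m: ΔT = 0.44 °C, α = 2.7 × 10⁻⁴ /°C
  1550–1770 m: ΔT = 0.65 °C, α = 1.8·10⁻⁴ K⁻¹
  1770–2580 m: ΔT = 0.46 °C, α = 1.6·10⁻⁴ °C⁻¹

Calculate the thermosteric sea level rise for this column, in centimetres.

0–140 m: 140 × 1.1 × 2.5×10⁻⁴ = 0.03850 m
140–1040 m: 0.55 × 2.9×10⁻⁴ × 900 = 0.14355 m
2.7×10⁻⁴ × 510 × 0.44 = 0.060588 m
1.8×10⁻⁴ × 220 × 0.65 = 0.02574 m
Layer 5: 1.6×10⁻⁴ × 810 × 0.46 = 0.059616 m
Δh = 0.03850 + 0.14355 + 0.060588 + 0.02574 + 0.059616 = 0.327994 m

about 33 cm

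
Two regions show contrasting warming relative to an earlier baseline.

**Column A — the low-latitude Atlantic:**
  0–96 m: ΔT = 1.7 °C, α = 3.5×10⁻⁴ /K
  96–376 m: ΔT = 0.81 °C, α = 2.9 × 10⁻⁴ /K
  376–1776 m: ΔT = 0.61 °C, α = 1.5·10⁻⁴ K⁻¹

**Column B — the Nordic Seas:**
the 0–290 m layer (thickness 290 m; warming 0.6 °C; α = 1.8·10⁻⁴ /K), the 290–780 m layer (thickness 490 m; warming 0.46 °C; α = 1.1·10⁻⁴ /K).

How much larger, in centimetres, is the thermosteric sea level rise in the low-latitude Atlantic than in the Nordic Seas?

19.5 cm

A 0–96 m: 3.5×10⁻⁴ × 96 × 1.7 = 0.05712 m
A Layer 2: 2.9×10⁻⁴ × 0.81 × 280 = 0.065772 m
A 0.61 × 1400 × 1.5×10⁻⁴ = 0.12810 m
A total: 0.250992 m
B 0–290 m: 0.6 × 290 × 1.8×10⁻⁴ = 0.03132 m
B Layer 2: 1.1×10⁻⁴ × 0.46 × 490 = 0.024794 m
B total: 0.056114 m
Difference: 0.250992 − 0.056114 = 0.194878 m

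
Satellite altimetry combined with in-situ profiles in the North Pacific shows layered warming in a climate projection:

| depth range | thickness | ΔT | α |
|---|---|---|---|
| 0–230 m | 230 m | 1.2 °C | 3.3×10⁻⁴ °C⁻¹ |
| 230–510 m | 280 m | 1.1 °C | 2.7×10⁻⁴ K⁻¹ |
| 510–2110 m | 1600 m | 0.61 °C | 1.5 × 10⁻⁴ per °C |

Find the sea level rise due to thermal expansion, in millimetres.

1.2 × 3.3×10⁻⁴ × 230 = 0.09108 m
Layer 2: 280 × 2.7×10⁻⁴ × 1.1 = 0.08316 m
1600 × 1.5×10⁻⁴ × 0.61 = 0.14640 m
Δh = 0.09108 + 0.08316 + 0.14640 = 0.32064 m

Δh ≈ 321 mm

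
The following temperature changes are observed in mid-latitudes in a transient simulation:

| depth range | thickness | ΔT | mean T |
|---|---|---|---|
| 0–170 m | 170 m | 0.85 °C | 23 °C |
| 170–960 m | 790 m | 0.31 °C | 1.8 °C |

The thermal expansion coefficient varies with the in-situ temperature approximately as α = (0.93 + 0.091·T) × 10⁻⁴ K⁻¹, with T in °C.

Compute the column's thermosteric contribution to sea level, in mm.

Layer 1: α = (0.93 + 0.091×23)×10⁻⁴ = 3.023×10⁻⁴ K⁻¹
Layer 2: α = (0.93 + 0.091×1.8)×10⁻⁴ = 1.0938×10⁻⁴ K⁻¹
Layer 1: 170 × 0.85 × 3.023×10⁻⁴ = 0.04368235 m
Layer 2: 1.0938×10⁻⁴ × 790 × 0.31 = 0.026787162 m
Δh = 0.04368235 + 0.026787162 = 0.070469512 m ≈ 70 mm

Δh ≈ 70 mm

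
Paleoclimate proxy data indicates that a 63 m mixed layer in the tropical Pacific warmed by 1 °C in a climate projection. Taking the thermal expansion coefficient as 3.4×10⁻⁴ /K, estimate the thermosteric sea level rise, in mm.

Δh = αΔT·H = 3.4×10⁻⁴ × 1 × 63 = 0.02142 m

Δh = 21.4 mm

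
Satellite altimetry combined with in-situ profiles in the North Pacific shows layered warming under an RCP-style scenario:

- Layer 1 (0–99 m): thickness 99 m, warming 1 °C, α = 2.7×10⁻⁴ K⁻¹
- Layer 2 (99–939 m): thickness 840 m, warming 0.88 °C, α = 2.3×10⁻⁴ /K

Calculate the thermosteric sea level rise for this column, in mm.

1 × 99 × 2.7×10⁻⁴ = 0.02673 m
840 × 2.3×10⁻⁴ × 0.88 = 0.170016 m
Δh = 0.02673 + 0.170016 = 0.196746 m ≈ 197 mm

Δh = 197 mm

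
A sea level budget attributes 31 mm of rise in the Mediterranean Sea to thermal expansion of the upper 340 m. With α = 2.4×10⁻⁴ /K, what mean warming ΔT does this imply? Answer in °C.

ΔT = Δh/(αH) = 0.031 / (2.4×10⁻⁴ × 340) ≈ 0.3799 °C

ΔT ≈ 0.380 °C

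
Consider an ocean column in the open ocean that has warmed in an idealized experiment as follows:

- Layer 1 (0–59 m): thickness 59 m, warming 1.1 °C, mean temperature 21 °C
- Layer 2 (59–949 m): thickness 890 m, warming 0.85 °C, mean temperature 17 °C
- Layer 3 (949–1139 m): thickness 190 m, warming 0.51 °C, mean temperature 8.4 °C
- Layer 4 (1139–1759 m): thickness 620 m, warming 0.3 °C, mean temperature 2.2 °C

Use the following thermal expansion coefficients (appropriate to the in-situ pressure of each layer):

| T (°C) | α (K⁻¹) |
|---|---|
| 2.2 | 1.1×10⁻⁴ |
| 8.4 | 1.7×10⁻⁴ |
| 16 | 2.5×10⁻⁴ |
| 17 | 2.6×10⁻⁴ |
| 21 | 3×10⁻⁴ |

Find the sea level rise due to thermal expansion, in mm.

Layer 1 at 21 °C → α = 3×10⁻⁴ K⁻¹
Layer 2 at 17 °C → α = 2.6×10⁻⁴ K⁻¹
Layer 3 at 8.4 °C → α = 1.7×10⁻⁴ K⁻¹
Layer 4 at 2.2 °C → α = 1.1×10⁻⁴ K⁻¹
Layer 1: 59 × 3×10⁻⁴ × 1.1 = 0.01947 m
59–949 m: 890 × 0.85 × 2.6×10⁻⁴ = 0.19669 m
Layer 3: 190 × 1.7×10⁻⁴ × 0.51 = 0.016473 m
1139–1759 m: 0.3 × 620 × 1.1×10⁻⁴ = 0.02046 m
Δh = 0.01947 + 0.19669 + 0.016473 + 0.02046 = 0.253093 m

253 mm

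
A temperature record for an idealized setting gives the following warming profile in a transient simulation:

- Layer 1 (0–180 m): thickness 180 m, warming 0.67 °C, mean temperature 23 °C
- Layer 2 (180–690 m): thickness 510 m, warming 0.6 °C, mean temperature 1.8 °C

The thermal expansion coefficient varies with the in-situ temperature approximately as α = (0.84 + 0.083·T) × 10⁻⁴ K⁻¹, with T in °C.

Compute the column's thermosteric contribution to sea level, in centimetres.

Layer 1: α = (0.84 + 0.083×23)×10⁻⁴ = 2.749×10⁻⁴ K⁻¹
Layer 2: α = (0.84 + 0.083×1.8)×10⁻⁴ = 0.9894×10⁻⁴ K⁻¹
0–180 m: 180 × 0.67 × 2.749×10⁻⁴ = 0.03315294 m
Layer 2: 0.9894×10⁻⁴ × 510 × 0.6 = 0.03027564 m
Δh = 0.03315294 + 0.03027564 = 0.06342858 m

6.3 cm of thermosteric rise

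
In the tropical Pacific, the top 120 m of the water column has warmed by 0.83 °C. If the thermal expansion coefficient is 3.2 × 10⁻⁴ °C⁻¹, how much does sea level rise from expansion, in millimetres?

Δh = 31.9 mm

Δh = αΔT·H = 3.2×10⁻⁴ × 0.83 × 120 = 0.031872 m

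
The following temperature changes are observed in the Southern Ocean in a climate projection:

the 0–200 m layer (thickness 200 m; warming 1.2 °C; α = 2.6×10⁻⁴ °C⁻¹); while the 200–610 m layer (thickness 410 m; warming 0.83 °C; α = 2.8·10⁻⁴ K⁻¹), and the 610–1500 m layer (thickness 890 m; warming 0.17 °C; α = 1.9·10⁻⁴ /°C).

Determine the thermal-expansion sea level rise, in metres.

0.186 m of thermosteric rise

Layer 1: 2.6×10⁻⁴ × 1.2 × 200 = 0.06240 m
Layer 2: 410 × 2.8×10⁻⁴ × 0.83 = 0.095284 m
610–1500 m: 1.9×10⁻⁴ × 890 × 0.17 = 0.028747 m
Δh = 0.06240 + 0.095284 + 0.028747 = 0.186431 m ≈ 0.186 m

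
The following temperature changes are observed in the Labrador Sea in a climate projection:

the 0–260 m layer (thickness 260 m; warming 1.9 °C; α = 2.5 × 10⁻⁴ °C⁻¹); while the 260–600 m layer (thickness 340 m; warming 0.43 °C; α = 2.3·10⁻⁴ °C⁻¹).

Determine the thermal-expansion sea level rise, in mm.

Δh = 157 mm

Layer 1: 2.5×10⁻⁴ × 260 × 1.9 = 0.12350 m
260–600 m: 0.43 × 340 × 2.3×10⁻⁴ = 0.033626 m
Δh = 0.12350 + 0.033626 = 0.157126 m ≈ 157 mm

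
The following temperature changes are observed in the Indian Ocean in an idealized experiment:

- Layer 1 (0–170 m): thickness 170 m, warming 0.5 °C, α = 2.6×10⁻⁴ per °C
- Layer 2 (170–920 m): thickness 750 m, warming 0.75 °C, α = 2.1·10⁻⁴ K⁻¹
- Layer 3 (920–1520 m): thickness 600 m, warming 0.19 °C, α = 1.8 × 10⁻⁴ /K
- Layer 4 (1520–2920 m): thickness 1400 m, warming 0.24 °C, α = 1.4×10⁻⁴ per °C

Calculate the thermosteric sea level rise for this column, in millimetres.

210 mm

0.5 × 2.6×10⁻⁴ × 170 = 0.02210 m
750 × 0.75 × 2.1×10⁻⁴ = 0.118125 m
920–1520 m: 1.8×10⁻⁴ × 0.19 × 600 = 0.02052 m
1520–2920 m: 1400 × 1.4×10⁻⁴ × 0.24 = 0.04704 m
Δh = 0.02210 + 0.118125 + 0.02052 + 0.04704 = 0.207785 m ≈ 210 mm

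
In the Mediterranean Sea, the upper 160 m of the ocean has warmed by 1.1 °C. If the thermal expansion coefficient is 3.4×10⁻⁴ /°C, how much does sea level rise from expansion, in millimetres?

60 mm

Δh = αΔT·H = 3.4×10⁻⁴ × 1.1 × 160 = 0.05984 m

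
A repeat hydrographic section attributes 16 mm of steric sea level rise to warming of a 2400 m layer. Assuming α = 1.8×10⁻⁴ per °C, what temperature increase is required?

ΔT = Δh/(αH) = 0.016 / (1.8×10⁻⁴ × 2400) ≈ 0.03704 K

about 0.0370 K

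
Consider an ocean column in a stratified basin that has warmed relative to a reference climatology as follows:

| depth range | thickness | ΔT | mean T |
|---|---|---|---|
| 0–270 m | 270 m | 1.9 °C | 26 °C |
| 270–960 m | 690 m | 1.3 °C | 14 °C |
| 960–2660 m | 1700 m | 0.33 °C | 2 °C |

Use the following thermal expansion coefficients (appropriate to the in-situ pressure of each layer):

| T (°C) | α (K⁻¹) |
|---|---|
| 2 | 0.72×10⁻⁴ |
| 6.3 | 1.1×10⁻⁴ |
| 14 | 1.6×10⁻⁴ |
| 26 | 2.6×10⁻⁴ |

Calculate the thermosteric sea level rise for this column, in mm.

Layer 1 at 26 °C → α = 2.6×10⁻⁴ K⁻¹
Layer 2 at 14 °C → α = 1.6×10⁻⁴ K⁻¹
Layer 3 at 2 °C → α = 0.72×10⁻⁴ K⁻¹
0–270 m: 270 × 1.9 × 2.6×10⁻⁴ = 0.13338 m
Layer 2: 1.3 × 690 × 1.6×10⁻⁴ = 0.14352 m
0.72×10⁻⁴ × 0.33 × 1700 = 0.040392 m
Δh = 0.13338 + 0.14352 + 0.040392 = 0.317292 m

317 mm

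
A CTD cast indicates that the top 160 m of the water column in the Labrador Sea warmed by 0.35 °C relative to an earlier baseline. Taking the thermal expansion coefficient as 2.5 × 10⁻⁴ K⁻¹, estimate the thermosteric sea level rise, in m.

Δh = 0.0140 m

Δh = αΔT·H = 2.5×10⁻⁴ × 0.35 × 160 = 0.01400 m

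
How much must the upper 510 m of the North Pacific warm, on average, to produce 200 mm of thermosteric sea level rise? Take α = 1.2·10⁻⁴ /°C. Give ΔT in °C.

ΔT = Δh/(αH) = 0.2 / (1.2×10⁻⁴ × 510) ≈ 3.268 °C

about 3.27 °C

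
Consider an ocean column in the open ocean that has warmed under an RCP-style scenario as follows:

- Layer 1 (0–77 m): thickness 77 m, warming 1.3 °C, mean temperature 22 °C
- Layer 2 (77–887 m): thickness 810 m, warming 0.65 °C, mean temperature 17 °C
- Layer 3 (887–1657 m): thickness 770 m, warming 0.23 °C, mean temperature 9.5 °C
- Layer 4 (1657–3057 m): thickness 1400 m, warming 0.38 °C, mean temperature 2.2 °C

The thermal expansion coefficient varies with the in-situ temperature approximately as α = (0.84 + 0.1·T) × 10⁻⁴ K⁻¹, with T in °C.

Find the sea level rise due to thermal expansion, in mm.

Layer 1: α = (0.84 + 0.1×22)×10⁻⁴ = 3.04×10⁻⁴ K⁻¹
Layer 2: α = (0.84 + 0.1×17)×10⁻⁴ = 2.54×10⁻⁴ K⁻¹
Layer 3: α = (0.84 + 0.1×9.5)×10⁻⁴ = 1.79×10⁻⁴ K⁻¹
Layer 4: α = (0.84 + 0.1×2.2)×10⁻⁴ = 1.06×10⁻⁴ K⁻¹
Layer 1: 3.04×10⁻⁴ × 77 × 1.3 = 0.0304304 m
2.54×10⁻⁴ × 810 × 0.65 = 0.133731 m
887–1657 m: 1.79×10⁻⁴ × 0.23 × 770 = 0.0317009 m
0.38 × 1.06×10⁻⁴ × 1400 = 0.056392 m
Δh = 0.0304304 + 0.133731 + 0.0317009 + 0.056392 = 0.2522543 m ≈ 250 mm

250 mm of thermosteric rise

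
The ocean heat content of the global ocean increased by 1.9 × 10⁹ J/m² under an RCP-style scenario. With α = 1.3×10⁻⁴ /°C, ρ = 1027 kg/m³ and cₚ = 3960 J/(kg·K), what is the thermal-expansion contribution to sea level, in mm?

Δh = αQ/(ρcₚ) = 1.3×10⁻⁴ × 1.9×10⁹ / (1027 × 3960) ≈ 0.060734 m

60.7 mm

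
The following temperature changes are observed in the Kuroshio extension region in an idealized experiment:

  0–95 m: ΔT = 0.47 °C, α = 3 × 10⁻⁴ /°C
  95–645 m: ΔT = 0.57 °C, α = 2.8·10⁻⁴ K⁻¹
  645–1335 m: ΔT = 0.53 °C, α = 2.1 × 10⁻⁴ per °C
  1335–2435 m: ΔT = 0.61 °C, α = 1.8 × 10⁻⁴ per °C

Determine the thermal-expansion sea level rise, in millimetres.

Δh = 299 mm

Layer 1: 95 × 0.47 × 3×10⁻⁴ = 0.013395 m
0.57 × 2.8×10⁻⁴ × 550 = 0.08778 m
Layer 3: 690 × 2.1×10⁻⁴ × 0.53 = 0.076797 m
0.61 × 1100 × 1.8×10⁻⁴ = 0.12078 m
Δh = 0.013395 + 0.08778 + 0.076797 + 0.12078 = 0.298752 m ≈ 299 mm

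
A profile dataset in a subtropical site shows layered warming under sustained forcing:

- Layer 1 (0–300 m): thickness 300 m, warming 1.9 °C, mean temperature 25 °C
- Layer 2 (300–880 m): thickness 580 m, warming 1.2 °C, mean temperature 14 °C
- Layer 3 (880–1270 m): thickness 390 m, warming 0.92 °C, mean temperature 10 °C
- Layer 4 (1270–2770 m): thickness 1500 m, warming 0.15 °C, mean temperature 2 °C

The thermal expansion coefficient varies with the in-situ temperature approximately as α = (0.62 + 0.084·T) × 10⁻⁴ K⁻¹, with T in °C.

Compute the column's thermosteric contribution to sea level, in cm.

Δh ≈ 35 cm

Layer 1: α = (0.62 + 0.084×25)×10⁻⁴ = 2.72×10⁻⁴ K⁻¹
Layer 2: α = (0.62 + 0.084×14)×10⁻⁴ = 1.796×10⁻⁴ K⁻¹
Layer 3: α = (0.62 + 0.084×10)×10⁻⁴ = 1.46×10⁻⁴ K⁻¹
Layer 4: α = (0.62 + 0.084×2)×10⁻⁴ = 0.788×10⁻⁴ K⁻¹
Layer 1: 1.9 × 300 × 2.72×10⁻⁴ = 0.15504 m
Layer 2: 1.2 × 580 × 1.796×10⁻⁴ = 0.1250016 m
Layer 3: 1.46×10⁻⁴ × 390 × 0.92 = 0.0523848 m
Layer 4: 0.15 × 1500 × 0.788×10⁻⁴ = 0.01773 m
Δh = 0.15504 + 0.1250016 + 0.0523848 + 0.01773 = 0.3501564 m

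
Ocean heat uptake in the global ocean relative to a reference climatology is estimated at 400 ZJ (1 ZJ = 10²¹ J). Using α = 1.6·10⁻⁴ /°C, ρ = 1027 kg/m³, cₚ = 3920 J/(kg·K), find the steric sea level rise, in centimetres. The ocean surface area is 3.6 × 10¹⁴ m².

Per unit area: Q = 400×10²¹ / (3.6×10¹⁴) ≈ 1.111×10⁹ J/m²
Δh = αQ/(ρcₚ) = 1.6×10⁻⁴ × 1.111×10⁹ / (1027 × 3920) ≈ 0.044155 m

4.42 cm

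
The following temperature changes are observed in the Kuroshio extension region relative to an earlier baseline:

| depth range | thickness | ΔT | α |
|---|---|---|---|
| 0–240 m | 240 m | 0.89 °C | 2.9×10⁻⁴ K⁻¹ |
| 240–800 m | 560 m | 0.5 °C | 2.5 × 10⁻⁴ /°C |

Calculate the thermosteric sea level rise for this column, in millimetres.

0–240 m: 2.9×10⁻⁴ × 240 × 0.89 = 0.061944 m
240–800 m: 2.5×10⁻⁴ × 560 × 0.5 = 0.07000 m
Δh = 0.061944 + 0.07000 = 0.131944 m

132 mm of thermosteric rise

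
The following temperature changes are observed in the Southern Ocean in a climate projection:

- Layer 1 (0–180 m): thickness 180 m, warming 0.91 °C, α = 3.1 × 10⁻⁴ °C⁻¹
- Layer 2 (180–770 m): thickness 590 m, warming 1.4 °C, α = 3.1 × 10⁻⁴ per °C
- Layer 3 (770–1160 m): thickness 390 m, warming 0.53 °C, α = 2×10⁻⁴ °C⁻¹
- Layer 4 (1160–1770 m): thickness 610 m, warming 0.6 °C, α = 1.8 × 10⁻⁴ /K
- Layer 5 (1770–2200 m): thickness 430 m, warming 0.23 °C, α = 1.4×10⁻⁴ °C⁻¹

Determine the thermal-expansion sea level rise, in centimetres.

3.1×10⁻⁴ × 180 × 0.91 = 0.050778 m
Layer 2: 590 × 3.1×10⁻⁴ × 1.4 = 0.25606 m
390 × 2×10⁻⁴ × 0.53 = 0.04134 m
Layer 4: 0.6 × 1.8×10⁻⁴ × 610 = 0.06588 m
Layer 5: 1.4×10⁻⁴ × 0.23 × 430 = 0.013846 m
Δh = 0.050778 + 0.25606 + 0.04134 + 0.06588 + 0.013846 = 0.427904 m

42.8 cm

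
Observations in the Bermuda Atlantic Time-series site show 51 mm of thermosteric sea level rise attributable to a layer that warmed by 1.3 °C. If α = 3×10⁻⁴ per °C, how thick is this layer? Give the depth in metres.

about 130 m

H = Δh/(αΔT) = 0.051 / (3×10⁻⁴ × 1.3) ≈ 130.8 m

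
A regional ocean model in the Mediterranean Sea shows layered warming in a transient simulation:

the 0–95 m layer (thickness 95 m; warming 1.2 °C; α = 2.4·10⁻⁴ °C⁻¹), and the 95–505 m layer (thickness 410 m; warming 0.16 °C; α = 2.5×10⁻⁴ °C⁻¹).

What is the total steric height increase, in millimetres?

Δh ≈ 43.8 mm

Layer 1: 1.2 × 95 × 2.4×10⁻⁴ = 0.02736 m
95–505 m: 0.16 × 2.5×10⁻⁴ × 410 = 0.01640 m
Δh = 0.02736 + 0.01640 = 0.04376 m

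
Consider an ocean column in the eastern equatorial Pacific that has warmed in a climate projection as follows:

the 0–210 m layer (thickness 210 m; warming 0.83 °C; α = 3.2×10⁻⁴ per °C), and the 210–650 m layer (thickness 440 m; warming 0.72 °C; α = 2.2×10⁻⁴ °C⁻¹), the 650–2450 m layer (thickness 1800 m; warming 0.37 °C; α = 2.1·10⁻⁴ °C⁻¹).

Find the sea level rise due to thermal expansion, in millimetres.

210 × 3.2×10⁻⁴ × 0.83 = 0.055776 m
Layer 2: 2.2×10⁻⁴ × 440 × 0.72 = 0.069696 m
2.1×10⁻⁴ × 0.37 × 1800 = 0.13986 m
Δh = 0.055776 + 0.069696 + 0.13986 = 0.265332 m

about 265 mm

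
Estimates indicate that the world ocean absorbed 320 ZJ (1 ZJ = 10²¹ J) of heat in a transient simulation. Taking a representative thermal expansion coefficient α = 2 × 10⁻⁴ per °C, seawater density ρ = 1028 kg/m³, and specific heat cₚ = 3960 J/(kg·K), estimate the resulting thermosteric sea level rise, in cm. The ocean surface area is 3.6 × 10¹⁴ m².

Per unit area: Q = 320×10²¹ / (3.6×10¹⁴) ≈ 8.889×10⁸ J/m²
Δh = αQ/(ρcₚ) = 2×10⁻⁴ × 8.889×10⁸ / (1028 × 3960) ≈ 0.043671 m

4.37 cm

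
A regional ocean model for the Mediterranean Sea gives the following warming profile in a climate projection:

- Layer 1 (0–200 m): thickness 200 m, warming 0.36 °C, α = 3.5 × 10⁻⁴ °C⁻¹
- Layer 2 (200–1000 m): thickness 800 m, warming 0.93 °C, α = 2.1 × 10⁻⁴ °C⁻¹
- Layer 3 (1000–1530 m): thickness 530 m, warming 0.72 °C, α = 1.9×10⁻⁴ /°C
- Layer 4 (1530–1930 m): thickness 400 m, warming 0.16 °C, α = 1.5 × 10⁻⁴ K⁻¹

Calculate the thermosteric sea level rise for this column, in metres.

0–200 m: 200 × 3.5×10⁻⁴ × 0.36 = 0.02520 m
Layer 2: 0.93 × 2.1×10⁻⁴ × 800 = 0.15624 m
1000–1530 m: 1.9×10⁻⁴ × 530 × 0.72 = 0.072504 m
1530–1930 m: 0.16 × 400 × 1.5×10⁻⁴ = 0.00960 m
Δh = 0.02520 + 0.15624 + 0.072504 + 0.00960 = 0.263544 m

0.264 m of thermosteric rise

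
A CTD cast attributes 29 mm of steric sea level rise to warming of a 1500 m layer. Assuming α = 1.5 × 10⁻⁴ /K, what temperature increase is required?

ΔT = Δh/(αH) = 0.029 / (1.5×10⁻⁴ × 1500) ≈ 0.1289 K

about 0.129 K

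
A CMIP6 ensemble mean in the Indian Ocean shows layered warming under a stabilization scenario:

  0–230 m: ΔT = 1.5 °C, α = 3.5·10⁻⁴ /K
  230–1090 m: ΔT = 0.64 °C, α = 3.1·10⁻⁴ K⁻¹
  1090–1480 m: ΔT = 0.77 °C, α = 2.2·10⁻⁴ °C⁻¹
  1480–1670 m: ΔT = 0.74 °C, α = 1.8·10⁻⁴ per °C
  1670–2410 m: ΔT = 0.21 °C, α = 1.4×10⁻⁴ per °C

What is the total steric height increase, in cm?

40.5 cm

0–230 m: 1.5 × 3.5×10⁻⁴ × 230 = 0.12075 m
230–1090 m: 0.64 × 3.1×10⁻⁴ × 860 = 0.170624 m
1090–1480 m: 0.77 × 2.2×10⁻⁴ × 390 = 0.066066 m
1.8×10⁻⁴ × 190 × 0.74 = 0.025308 m
Layer 5: 740 × 0.21 × 1.4×10⁻⁴ = 0.021756 m
Δh = 0.12075 + 0.170624 + 0.066066 + 0.025308 + 0.021756 = 0.404504 m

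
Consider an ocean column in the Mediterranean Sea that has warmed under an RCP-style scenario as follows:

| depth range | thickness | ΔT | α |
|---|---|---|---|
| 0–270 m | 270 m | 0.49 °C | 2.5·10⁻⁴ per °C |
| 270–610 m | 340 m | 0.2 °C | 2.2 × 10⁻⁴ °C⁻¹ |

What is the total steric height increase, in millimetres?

Layer 1: 270 × 2.5×10⁻⁴ × 0.49 = 0.033075 m
270–610 m: 340 × 0.2 × 2.2×10⁻⁴ = 0.01496 m
Δh = 0.033075 + 0.01496 = 0.048035 m ≈ 48 mm

48 mm of thermosteric rise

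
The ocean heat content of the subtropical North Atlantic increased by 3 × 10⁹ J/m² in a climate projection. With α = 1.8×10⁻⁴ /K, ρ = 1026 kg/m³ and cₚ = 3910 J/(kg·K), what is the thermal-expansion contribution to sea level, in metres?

Δh = αQ/(ρcₚ) = 1.8×10⁻⁴ × 3×10⁹ / (1026 × 3910) ≈ 0.13461 m

0.135 m of thermosteric rise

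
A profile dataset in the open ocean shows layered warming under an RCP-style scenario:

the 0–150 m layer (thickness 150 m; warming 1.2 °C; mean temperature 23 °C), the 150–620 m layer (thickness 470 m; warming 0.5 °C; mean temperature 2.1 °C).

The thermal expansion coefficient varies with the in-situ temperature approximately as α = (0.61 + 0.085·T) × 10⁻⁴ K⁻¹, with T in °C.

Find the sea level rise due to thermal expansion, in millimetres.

Layer 1: α = (0.61 + 0.085×23)×10⁻⁴ = 2.565×10⁻⁴ K⁻¹
Layer 2: α = (0.61 + 0.085×2.1)×10⁻⁴ = 0.7885×10⁻⁴ K⁻¹
Layer 1: 2.565×10⁻⁴ × 150 × 1.2 = 0.04617 m
Layer 2: 0.7885×10⁻⁴ × 0.5 × 470 = 0.01852975 m
Δh = 0.04617 + 0.01852975 = 0.06469975 m

Δh ≈ 64.7 mm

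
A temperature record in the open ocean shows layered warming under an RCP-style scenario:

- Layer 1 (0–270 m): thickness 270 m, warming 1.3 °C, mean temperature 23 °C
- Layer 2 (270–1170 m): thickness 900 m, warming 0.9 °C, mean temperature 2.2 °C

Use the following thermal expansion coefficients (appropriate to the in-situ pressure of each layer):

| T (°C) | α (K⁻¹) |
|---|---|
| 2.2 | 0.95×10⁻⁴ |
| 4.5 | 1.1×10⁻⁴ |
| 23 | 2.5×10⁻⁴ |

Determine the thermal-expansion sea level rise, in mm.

Layer 1 at 23 °C → α = 2.5×10⁻⁴ K⁻¹
Layer 2 at 2.2 °C → α = 0.95×10⁻⁴ K⁻¹
0–270 m: 270 × 1.3 × 2.5×10⁻⁴ = 0.08775 m
0.9 × 0.95×10⁻⁴ × 900 = 0.07695 m
Δh = 0.08775 + 0.07695 = 0.16470 m

about 165 mm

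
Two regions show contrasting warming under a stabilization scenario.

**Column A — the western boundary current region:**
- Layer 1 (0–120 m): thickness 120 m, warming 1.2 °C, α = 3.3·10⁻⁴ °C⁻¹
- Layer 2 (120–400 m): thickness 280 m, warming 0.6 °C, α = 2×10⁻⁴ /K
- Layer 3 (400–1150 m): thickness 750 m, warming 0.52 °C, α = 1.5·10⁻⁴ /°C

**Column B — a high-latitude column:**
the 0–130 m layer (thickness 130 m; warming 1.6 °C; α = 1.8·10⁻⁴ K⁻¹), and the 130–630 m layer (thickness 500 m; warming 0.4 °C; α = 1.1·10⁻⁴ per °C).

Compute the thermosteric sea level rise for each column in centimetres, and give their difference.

A 0–120 m: 1.2 × 120 × 3.3×10⁻⁴ = 0.04752 m
A Layer 2: 0.6 × 2×10⁻⁴ × 280 = 0.03360 m
A 400–1150 m: 1.5×10⁻⁴ × 750 × 0.52 = 0.05850 m
A total: 0.13962 m
B 0–130 m: 130 × 1.6 × 1.8×10⁻⁴ = 0.03744 m
B Layer 2: 0.4 × 500 × 1.1×10⁻⁴ = 0.02200 m
B total: 0.05944 m
Difference: 0.13962 − 0.05944 = 0.08018 m

A: 14.0 cm; B: 5.94 cm; difference 8.02 cm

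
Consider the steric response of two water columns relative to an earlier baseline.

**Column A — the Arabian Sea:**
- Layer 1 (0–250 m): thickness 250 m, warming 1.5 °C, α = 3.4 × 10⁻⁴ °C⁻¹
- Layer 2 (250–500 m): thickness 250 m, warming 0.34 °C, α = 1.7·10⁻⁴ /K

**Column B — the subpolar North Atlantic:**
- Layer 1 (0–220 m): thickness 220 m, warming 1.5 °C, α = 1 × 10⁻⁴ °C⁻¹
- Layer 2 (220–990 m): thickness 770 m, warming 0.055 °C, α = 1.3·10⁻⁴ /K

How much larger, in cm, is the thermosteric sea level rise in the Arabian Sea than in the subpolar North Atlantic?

A 0–250 m: 250 × 1.5 × 3.4×10⁻⁴ = 0.12750 m
A 250–500 m: 0.34 × 250 × 1.7×10⁻⁴ = 0.01445 m
A total: 0.14195 m
B 0–220 m: 220 × 1×10⁻⁴ × 1.5 = 0.03300 m
B 220–990 m: 770 × 0.055 × 1.3×10⁻⁴ = 0.0055055 m
B total: 0.0385055 m
Difference: 0.14195 − 0.0385055 = 0.1034445 m

10.3 cm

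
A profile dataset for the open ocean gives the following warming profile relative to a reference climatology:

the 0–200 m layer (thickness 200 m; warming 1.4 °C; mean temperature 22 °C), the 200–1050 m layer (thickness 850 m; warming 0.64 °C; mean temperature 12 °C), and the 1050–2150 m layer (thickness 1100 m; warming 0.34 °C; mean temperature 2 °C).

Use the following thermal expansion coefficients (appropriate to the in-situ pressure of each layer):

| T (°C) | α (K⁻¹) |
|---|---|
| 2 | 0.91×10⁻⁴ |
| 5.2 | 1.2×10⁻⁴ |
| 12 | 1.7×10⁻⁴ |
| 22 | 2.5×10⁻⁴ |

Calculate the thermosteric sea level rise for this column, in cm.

Layer 1 at 22 °C → α = 2.5×10⁻⁴ K⁻¹
Layer 2 at 12 °C → α = 1.7×10⁻⁴ K⁻¹
Layer 3 at 2 °C → α = 0.91×10⁻⁴ K⁻¹
Layer 1: 2.5×10⁻⁴ × 200 × 1.4 = 0.07000 m
0.64 × 1.7×10⁻⁴ × 850 = 0.09248 m
1050–2150 m: 1100 × 0.91×10⁻⁴ × 0.34 = 0.034034 m
Δh = 0.07000 + 0.09248 + 0.034034 = 0.196514 m ≈ 19.7 cm

19.7 cm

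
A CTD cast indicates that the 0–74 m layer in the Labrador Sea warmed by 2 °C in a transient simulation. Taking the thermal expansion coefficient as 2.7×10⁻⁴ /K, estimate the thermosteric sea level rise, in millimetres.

Δh ≈ 40.0 mm

Δh = αΔT·H = 2.7×10⁻⁴ × 2 × 74 = 0.03996 m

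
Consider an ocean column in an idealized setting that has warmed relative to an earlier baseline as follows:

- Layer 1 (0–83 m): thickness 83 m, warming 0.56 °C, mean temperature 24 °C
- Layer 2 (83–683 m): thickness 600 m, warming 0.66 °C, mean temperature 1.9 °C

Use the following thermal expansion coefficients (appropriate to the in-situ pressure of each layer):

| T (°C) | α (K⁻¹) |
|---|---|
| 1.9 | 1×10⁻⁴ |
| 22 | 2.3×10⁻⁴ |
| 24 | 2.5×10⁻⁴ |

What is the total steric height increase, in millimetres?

Layer 1 at 24 °C → α = 2.5×10⁻⁴ K⁻¹
Layer 2 at 1.9 °C → α = 1×10⁻⁴ K⁻¹
0–83 m: 2.5×10⁻⁴ × 0.56 × 83 = 0.01162 m
600 × 1×10⁻⁴ × 0.66 = 0.03960 m
Δh = 0.01162 + 0.03960 = 0.05122 m ≈ 51.2 mm

about 51.2 mm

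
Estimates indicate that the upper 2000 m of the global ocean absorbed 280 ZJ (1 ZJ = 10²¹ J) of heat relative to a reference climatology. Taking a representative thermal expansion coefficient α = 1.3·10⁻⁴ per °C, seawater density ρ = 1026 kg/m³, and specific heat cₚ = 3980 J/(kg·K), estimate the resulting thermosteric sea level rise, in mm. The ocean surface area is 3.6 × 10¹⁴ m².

about 25 mm

Per unit area: Q = 280×10²¹ / (3.6×10¹⁴) ≈ 7.778×10⁸ J/m²
Δh = αQ/(ρcₚ) = 1.3×10⁻⁴ × 7.778×10⁸ / (1026 × 3980) ≈ 0.024762 m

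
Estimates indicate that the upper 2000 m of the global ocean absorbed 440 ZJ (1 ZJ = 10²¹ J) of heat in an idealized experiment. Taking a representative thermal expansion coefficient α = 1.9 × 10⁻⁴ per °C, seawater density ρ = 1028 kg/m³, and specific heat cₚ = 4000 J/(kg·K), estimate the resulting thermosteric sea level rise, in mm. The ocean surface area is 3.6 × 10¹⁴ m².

Per unit area: Q = 440×10²¹ / (3.6×10¹⁴) ≈ 1.222×10⁹ J/m²
Δh = αQ/(ρcₚ) = 1.9×10⁻⁴ × 1.222×10⁹ / (1028 × 4000) ≈ 0.056464 m

Δh = 56.5 mm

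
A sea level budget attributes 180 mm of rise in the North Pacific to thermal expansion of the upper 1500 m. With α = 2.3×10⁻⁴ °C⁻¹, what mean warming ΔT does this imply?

ΔT = Δh/(αH) = 0.18 / (2.3×10⁻⁴ × 1500) ≈ 0.5217 °C

ΔT ≈ 0.522 °C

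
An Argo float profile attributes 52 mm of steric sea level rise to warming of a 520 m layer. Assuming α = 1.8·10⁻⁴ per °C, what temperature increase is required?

ΔT = Δh/(αH) = 0.052 / (1.8×10⁻⁴ × 520) ≈ 0.5556 °C

about 0.556 °C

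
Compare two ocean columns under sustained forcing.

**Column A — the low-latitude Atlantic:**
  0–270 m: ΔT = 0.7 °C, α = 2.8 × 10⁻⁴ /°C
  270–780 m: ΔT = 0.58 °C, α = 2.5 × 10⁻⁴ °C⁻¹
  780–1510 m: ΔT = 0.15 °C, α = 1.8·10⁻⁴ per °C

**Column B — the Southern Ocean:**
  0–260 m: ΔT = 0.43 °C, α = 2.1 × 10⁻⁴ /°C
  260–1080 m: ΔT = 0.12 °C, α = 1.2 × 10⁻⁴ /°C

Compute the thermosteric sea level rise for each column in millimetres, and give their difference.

A: 147 mm; B: 35.3 mm; difference 111 mm

A 0–270 m: 0.7 × 2.8×10⁻⁴ × 270 = 0.05292 m
A Layer 2: 0.58 × 510 × 2.5×10⁻⁴ = 0.07395 m
A Layer 3: 730 × 0.15 × 1.8×10⁻⁴ = 0.01971 m
A total: 0.14658 m
B 2.1×10⁻⁴ × 0.43 × 260 = 0.023478 m
B Layer 2: 820 × 1.2×10⁻⁴ × 0.12 = 0.011808 m
B total: 0.035286 m
Difference: 0.14658 − 0.035286 = 0.111294 m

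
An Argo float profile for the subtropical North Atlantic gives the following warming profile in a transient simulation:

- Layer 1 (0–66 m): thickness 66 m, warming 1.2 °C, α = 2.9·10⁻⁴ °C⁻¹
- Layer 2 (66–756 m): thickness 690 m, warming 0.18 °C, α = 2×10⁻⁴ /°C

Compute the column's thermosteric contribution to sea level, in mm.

Δh = 47.8 mm

0–66 m: 1.2 × 2.9×10⁻⁴ × 66 = 0.022968 m
690 × 2×10⁻⁴ × 0.18 = 0.02484 m
Δh = 0.022968 + 0.02484 = 0.047808 m ≈ 47.8 mm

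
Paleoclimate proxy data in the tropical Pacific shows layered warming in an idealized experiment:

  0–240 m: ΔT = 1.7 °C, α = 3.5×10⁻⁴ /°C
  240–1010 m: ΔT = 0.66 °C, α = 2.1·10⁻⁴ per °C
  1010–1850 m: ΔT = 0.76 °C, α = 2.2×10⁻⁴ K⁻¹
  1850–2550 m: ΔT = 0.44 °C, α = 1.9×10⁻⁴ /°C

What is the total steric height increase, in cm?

45 cm of thermosteric rise

0–240 m: 3.5×10⁻⁴ × 1.7 × 240 = 0.14280 m
240–1010 m: 770 × 0.66 × 2.1×10⁻⁴ = 0.106722 m
1010–1850 m: 840 × 2.2×10⁻⁴ × 0.76 = 0.140448 m
Layer 4: 0.44 × 1.9×10⁻⁴ × 700 = 0.05852 m
Δh = 0.14280 + 0.106722 + 0.140448 + 0.05852 = 0.44849 m ≈ 45 cm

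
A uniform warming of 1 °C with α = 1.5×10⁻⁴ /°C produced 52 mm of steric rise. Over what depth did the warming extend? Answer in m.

H = Δh/(αΔT) = 0.052 / (1.5×10⁻⁴ × 1) ≈ 346.7 m

350 m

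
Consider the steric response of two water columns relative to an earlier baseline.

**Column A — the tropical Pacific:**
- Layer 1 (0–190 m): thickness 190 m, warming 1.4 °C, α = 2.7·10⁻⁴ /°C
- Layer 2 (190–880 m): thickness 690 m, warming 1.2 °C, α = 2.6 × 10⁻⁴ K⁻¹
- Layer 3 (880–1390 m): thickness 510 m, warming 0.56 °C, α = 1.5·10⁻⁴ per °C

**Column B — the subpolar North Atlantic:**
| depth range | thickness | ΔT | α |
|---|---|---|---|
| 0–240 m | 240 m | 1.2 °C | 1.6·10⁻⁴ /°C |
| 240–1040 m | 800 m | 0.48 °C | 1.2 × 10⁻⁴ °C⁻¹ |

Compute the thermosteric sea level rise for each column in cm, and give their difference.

Δh_A ≈ 33.0 cm, Δh_B ≈ 9.22 cm; difference ≈ 23.8 cm

A 190 × 2.7×10⁻⁴ × 1.4 = 0.07182 m
A Layer 2: 690 × 1.2 × 2.6×10⁻⁴ = 0.21528 m
A 510 × 1.5×10⁻⁴ × 0.56 = 0.04284 m
A total: 0.32994 m
B 0–240 m: 240 × 1.6×10⁻⁴ × 1.2 = 0.04608 m
B Layer 2: 1.2×10⁻⁴ × 800 × 0.48 = 0.04608 m
B total: 0.09216 m
Difference: 0.32994 − 0.09216 = 0.23778 m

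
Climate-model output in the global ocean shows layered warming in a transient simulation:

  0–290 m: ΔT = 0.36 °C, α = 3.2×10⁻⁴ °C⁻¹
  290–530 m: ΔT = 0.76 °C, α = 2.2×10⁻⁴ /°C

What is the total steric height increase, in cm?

0.36 × 3.2×10⁻⁴ × 290 = 0.033408 m
2.2×10⁻⁴ × 0.76 × 240 = 0.040128 m
Δh = 0.033408 + 0.040128 = 0.073536 m

Δh = 7.35 cm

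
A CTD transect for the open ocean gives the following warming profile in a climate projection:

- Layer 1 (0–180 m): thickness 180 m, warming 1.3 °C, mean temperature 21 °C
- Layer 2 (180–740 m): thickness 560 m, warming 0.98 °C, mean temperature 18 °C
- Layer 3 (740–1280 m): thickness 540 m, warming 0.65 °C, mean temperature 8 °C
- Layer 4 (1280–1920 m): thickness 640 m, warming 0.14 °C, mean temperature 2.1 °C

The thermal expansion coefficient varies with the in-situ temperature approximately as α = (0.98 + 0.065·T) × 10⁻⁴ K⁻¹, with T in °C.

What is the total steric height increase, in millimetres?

Layer 1: α = (0.98 + 0.065×21)×10⁻⁴ = 2.345×10⁻⁴ K⁻¹
Layer 2: α = (0.98 + 0.065×18)×10⁻⁴ = 2.15×10⁻⁴ K⁻¹
Layer 3: α = (0.98 + 0.065×8)×10⁻⁴ = 1.5×10⁻⁴ K⁻¹
Layer 4: α = (0.98 + 0.065×2.1)×10⁻⁴ = 1.1165×10⁻⁴ K⁻¹
0–180 m: 1.3 × 180 × 2.345×10⁻⁴ = 0.054873 m
180–740 m: 0.98 × 2.15×10⁻⁴ × 560 = 0.117992 m
740–1280 m: 540 × 0.65 × 1.5×10⁻⁴ = 0.05265 m
0.14 × 1.1165×10⁻⁴ × 640 = 0.01000384 m
Δh = 0.054873 + 0.117992 + 0.05265 + 0.01000384 = 0.23551884 m

240 mm of thermosteric rise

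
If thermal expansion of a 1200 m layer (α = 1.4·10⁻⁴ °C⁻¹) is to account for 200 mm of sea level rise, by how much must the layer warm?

ΔT ≈ 1.2 °C

ΔT = Δh/(αH) = 0.2 / (1.4×10⁻⁴ × 1200) ≈ 1.190 °C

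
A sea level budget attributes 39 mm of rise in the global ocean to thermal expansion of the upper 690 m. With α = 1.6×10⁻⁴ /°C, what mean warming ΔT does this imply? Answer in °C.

0.35 °C

ΔT = Δh/(αH) = 0.039 / (1.6×10⁻⁴ × 690) ≈ 0.3533 °C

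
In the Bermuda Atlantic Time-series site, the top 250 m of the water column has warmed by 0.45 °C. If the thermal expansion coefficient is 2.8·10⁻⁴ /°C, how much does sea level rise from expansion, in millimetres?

Δh = αΔT·H = 2.8×10⁻⁴ × 0.45 × 250 = 0.03150 m

Δh ≈ 31.5 mm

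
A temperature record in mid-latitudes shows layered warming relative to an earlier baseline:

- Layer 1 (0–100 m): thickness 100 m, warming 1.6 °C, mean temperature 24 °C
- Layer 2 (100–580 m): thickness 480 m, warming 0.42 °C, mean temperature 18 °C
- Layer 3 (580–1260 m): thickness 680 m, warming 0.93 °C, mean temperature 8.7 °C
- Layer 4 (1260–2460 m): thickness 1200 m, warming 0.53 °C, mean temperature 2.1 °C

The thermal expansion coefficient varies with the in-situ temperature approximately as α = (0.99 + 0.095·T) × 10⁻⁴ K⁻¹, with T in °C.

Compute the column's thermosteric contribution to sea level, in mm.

Δh = 297 mm

Layer 1: α = (0.99 + 0.095×24)×10⁻⁴ = 3.27×10⁻⁴ K⁻¹
Layer 2: α = (0.99 + 0.095×18)×10⁻⁴ = 2.7×10⁻⁴ K⁻¹
Layer 3: α = (0.99 + 0.095×8.7)×10⁻⁴ = 1.8165×10⁻⁴ K⁻¹
Layer 4: α = (0.99 + 0.095×2.1)×10⁻⁴ = 1.1895×10⁻⁴ K⁻¹
Layer 1: 100 × 1.6 × 3.27×10⁻⁴ = 0.05232 m
480 × 0.42 × 2.7×10⁻⁴ = 0.054432 m
580–1260 m: 0.93 × 680 × 1.8165×10⁻⁴ = 0.11487546 m
1260–2460 m: 1200 × 1.1895×10⁻⁴ × 0.53 = 0.0756522 m
Δh = 0.05232 + 0.054432 + 0.11487546 + 0.0756522 = 0.29727966 m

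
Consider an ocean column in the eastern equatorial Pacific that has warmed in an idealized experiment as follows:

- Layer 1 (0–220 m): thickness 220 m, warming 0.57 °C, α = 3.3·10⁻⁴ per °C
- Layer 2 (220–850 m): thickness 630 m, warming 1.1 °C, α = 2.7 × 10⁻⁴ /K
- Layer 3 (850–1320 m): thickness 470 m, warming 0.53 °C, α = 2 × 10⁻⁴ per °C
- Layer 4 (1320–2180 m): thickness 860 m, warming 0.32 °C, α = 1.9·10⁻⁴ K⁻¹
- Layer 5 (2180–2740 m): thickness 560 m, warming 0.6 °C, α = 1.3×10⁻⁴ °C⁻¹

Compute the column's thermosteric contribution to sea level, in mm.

370 mm of thermosteric rise

0–220 m: 0.57 × 3.3×10⁻⁴ × 220 = 0.041382 m
220–850 m: 630 × 1.1 × 2.7×10⁻⁴ = 0.18711 m
Layer 3: 2×10⁻⁴ × 0.53 × 470 = 0.04982 m
Layer 4: 0.32 × 1.9×10⁻⁴ × 860 = 0.052288 m
0.6 × 560 × 1.3×10⁻⁴ = 0.04368 m
Δh = 0.041382 + 0.18711 + 0.04982 + 0.052288 + 0.04368 = 0.37428 m ≈ 370 mm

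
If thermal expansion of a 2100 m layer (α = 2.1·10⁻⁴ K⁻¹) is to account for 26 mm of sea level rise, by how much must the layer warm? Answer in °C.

ΔT = Δh/(αH) = 0.026 / (2.1×10⁻⁴ × 2100) ≈ 0.05896 °C

ΔT ≈ 0.059 °C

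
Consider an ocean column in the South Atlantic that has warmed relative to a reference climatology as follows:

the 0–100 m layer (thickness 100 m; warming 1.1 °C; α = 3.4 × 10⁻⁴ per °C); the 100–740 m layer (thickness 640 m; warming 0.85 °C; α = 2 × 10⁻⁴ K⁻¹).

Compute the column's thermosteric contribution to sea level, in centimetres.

1.1 × 3.4×10⁻⁴ × 100 = 0.03740 m
Layer 2: 640 × 0.85 × 2×10⁻⁴ = 0.10880 m
Δh = 0.03740 + 0.10880 = 0.14620 m

Δh = 15 cm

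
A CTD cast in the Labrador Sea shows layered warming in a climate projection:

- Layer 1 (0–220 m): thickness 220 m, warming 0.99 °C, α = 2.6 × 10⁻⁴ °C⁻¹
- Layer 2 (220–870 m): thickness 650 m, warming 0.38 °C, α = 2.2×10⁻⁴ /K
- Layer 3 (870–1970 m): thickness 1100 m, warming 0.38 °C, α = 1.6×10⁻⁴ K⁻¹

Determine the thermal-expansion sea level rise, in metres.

Δh ≈ 0.178 m

Layer 1: 0.99 × 220 × 2.6×10⁻⁴ = 0.056628 m
Layer 2: 2.2×10⁻⁴ × 0.38 × 650 = 0.05434 m
Layer 3: 0.38 × 1100 × 1.6×10⁻⁴ = 0.06688 m
Δh = 0.056628 + 0.05434 + 0.06688 = 0.177848 m ≈ 0.178 m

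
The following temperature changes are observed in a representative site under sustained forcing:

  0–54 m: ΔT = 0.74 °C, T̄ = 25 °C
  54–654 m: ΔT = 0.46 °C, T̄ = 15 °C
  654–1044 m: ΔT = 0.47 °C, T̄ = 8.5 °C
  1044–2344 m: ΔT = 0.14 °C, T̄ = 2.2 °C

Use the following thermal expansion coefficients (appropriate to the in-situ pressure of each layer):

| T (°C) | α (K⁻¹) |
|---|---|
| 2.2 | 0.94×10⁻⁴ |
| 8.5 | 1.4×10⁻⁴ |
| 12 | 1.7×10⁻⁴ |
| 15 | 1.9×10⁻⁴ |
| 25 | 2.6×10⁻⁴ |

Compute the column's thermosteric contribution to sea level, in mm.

Δh ≈ 106 mm

Layer 1 at 25 °C → α = 2.6×10⁻⁴ K⁻¹
Layer 2 at 15 °C → α = 1.9×10⁻⁴ K⁻¹
Layer 3 at 8.5 °C → α = 1.4×10⁻⁴ K⁻¹
Layer 4 at 2.2 °C → α = 0.94×10⁻⁴ K⁻¹
0–54 m: 54 × 2.6×10⁻⁴ × 0.74 = 0.0103896 m
600 × 1.9×10⁻⁴ × 0.46 = 0.05244 m
390 × 0.47 × 1.4×10⁻⁴ = 0.025662 m
Layer 4: 0.14 × 1300 × 0.94×10⁻⁴ = 0.017108 m
Δh = 0.0103896 + 0.05244 + 0.025662 + 0.017108 = 0.1055996 m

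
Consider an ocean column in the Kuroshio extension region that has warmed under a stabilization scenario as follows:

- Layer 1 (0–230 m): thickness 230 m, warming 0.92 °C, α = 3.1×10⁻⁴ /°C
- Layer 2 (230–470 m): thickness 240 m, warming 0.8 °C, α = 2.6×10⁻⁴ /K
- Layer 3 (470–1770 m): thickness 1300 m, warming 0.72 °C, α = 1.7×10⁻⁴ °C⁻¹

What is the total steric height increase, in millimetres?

Δh = 275 mm

Layer 1: 3.1×10⁻⁴ × 230 × 0.92 = 0.065596 m
Layer 2: 0.8 × 2.6×10⁻⁴ × 240 = 0.04992 m
470–1770 m: 1300 × 0.72 × 1.7×10⁻⁴ = 0.15912 m
Δh = 0.065596 + 0.04992 + 0.15912 = 0.274636 m ≈ 275 mm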